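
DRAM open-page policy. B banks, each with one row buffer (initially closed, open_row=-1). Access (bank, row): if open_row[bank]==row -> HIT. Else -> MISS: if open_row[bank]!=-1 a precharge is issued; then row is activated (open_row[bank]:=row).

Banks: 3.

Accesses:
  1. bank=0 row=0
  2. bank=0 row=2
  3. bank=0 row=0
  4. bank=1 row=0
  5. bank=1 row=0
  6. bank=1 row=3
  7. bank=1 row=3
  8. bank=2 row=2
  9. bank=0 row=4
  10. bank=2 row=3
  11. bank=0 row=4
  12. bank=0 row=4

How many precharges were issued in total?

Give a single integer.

Answer: 5

Derivation:
Acc 1: bank0 row0 -> MISS (open row0); precharges=0
Acc 2: bank0 row2 -> MISS (open row2); precharges=1
Acc 3: bank0 row0 -> MISS (open row0); precharges=2
Acc 4: bank1 row0 -> MISS (open row0); precharges=2
Acc 5: bank1 row0 -> HIT
Acc 6: bank1 row3 -> MISS (open row3); precharges=3
Acc 7: bank1 row3 -> HIT
Acc 8: bank2 row2 -> MISS (open row2); precharges=3
Acc 9: bank0 row4 -> MISS (open row4); precharges=4
Acc 10: bank2 row3 -> MISS (open row3); precharges=5
Acc 11: bank0 row4 -> HIT
Acc 12: bank0 row4 -> HIT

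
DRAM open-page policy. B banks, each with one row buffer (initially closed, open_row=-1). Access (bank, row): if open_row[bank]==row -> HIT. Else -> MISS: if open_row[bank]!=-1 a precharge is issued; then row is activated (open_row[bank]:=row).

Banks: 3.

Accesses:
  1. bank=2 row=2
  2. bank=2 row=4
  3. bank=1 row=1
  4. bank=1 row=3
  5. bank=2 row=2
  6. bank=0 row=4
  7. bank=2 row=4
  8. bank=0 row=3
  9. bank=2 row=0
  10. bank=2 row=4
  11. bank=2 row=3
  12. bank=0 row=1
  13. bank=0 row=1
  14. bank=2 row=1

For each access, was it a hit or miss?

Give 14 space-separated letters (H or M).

Acc 1: bank2 row2 -> MISS (open row2); precharges=0
Acc 2: bank2 row4 -> MISS (open row4); precharges=1
Acc 3: bank1 row1 -> MISS (open row1); precharges=1
Acc 4: bank1 row3 -> MISS (open row3); precharges=2
Acc 5: bank2 row2 -> MISS (open row2); precharges=3
Acc 6: bank0 row4 -> MISS (open row4); precharges=3
Acc 7: bank2 row4 -> MISS (open row4); precharges=4
Acc 8: bank0 row3 -> MISS (open row3); precharges=5
Acc 9: bank2 row0 -> MISS (open row0); precharges=6
Acc 10: bank2 row4 -> MISS (open row4); precharges=7
Acc 11: bank2 row3 -> MISS (open row3); precharges=8
Acc 12: bank0 row1 -> MISS (open row1); precharges=9
Acc 13: bank0 row1 -> HIT
Acc 14: bank2 row1 -> MISS (open row1); precharges=10

Answer: M M M M M M M M M M M M H M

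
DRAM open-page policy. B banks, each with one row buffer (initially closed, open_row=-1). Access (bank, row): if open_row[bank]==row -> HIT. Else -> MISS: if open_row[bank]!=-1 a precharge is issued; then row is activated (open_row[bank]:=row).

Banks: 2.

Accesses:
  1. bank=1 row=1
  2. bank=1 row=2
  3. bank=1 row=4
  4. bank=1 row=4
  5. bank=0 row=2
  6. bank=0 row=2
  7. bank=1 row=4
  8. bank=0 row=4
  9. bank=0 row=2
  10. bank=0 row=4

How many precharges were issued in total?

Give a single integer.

Acc 1: bank1 row1 -> MISS (open row1); precharges=0
Acc 2: bank1 row2 -> MISS (open row2); precharges=1
Acc 3: bank1 row4 -> MISS (open row4); precharges=2
Acc 4: bank1 row4 -> HIT
Acc 5: bank0 row2 -> MISS (open row2); precharges=2
Acc 6: bank0 row2 -> HIT
Acc 7: bank1 row4 -> HIT
Acc 8: bank0 row4 -> MISS (open row4); precharges=3
Acc 9: bank0 row2 -> MISS (open row2); precharges=4
Acc 10: bank0 row4 -> MISS (open row4); precharges=5

Answer: 5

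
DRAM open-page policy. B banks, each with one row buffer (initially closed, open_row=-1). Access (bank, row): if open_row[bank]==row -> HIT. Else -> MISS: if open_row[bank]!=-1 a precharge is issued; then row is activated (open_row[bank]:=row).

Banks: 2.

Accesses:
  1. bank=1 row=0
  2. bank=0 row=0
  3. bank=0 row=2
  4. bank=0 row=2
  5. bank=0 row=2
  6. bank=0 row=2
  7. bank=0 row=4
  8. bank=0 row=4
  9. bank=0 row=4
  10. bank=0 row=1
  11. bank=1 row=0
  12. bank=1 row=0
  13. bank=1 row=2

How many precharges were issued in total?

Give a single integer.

Acc 1: bank1 row0 -> MISS (open row0); precharges=0
Acc 2: bank0 row0 -> MISS (open row0); precharges=0
Acc 3: bank0 row2 -> MISS (open row2); precharges=1
Acc 4: bank0 row2 -> HIT
Acc 5: bank0 row2 -> HIT
Acc 6: bank0 row2 -> HIT
Acc 7: bank0 row4 -> MISS (open row4); precharges=2
Acc 8: bank0 row4 -> HIT
Acc 9: bank0 row4 -> HIT
Acc 10: bank0 row1 -> MISS (open row1); precharges=3
Acc 11: bank1 row0 -> HIT
Acc 12: bank1 row0 -> HIT
Acc 13: bank1 row2 -> MISS (open row2); precharges=4

Answer: 4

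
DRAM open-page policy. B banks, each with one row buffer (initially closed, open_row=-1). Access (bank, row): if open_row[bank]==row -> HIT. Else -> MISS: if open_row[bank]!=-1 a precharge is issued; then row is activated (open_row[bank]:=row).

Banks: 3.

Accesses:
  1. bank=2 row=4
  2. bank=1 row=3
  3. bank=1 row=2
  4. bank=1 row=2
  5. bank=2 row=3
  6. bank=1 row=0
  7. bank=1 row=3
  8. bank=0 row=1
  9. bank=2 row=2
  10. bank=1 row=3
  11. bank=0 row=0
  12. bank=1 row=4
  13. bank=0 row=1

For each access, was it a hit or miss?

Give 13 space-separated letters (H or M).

Acc 1: bank2 row4 -> MISS (open row4); precharges=0
Acc 2: bank1 row3 -> MISS (open row3); precharges=0
Acc 3: bank1 row2 -> MISS (open row2); precharges=1
Acc 4: bank1 row2 -> HIT
Acc 5: bank2 row3 -> MISS (open row3); precharges=2
Acc 6: bank1 row0 -> MISS (open row0); precharges=3
Acc 7: bank1 row3 -> MISS (open row3); precharges=4
Acc 8: bank0 row1 -> MISS (open row1); precharges=4
Acc 9: bank2 row2 -> MISS (open row2); precharges=5
Acc 10: bank1 row3 -> HIT
Acc 11: bank0 row0 -> MISS (open row0); precharges=6
Acc 12: bank1 row4 -> MISS (open row4); precharges=7
Acc 13: bank0 row1 -> MISS (open row1); precharges=8

Answer: M M M H M M M M M H M M M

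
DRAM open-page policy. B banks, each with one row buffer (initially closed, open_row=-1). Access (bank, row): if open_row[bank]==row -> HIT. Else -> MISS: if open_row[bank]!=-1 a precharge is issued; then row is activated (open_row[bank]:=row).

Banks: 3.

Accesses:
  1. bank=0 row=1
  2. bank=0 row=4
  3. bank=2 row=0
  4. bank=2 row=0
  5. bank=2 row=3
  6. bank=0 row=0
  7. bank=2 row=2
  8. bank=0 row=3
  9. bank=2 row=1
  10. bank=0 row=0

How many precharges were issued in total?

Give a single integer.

Acc 1: bank0 row1 -> MISS (open row1); precharges=0
Acc 2: bank0 row4 -> MISS (open row4); precharges=1
Acc 3: bank2 row0 -> MISS (open row0); precharges=1
Acc 4: bank2 row0 -> HIT
Acc 5: bank2 row3 -> MISS (open row3); precharges=2
Acc 6: bank0 row0 -> MISS (open row0); precharges=3
Acc 7: bank2 row2 -> MISS (open row2); precharges=4
Acc 8: bank0 row3 -> MISS (open row3); precharges=5
Acc 9: bank2 row1 -> MISS (open row1); precharges=6
Acc 10: bank0 row0 -> MISS (open row0); precharges=7

Answer: 7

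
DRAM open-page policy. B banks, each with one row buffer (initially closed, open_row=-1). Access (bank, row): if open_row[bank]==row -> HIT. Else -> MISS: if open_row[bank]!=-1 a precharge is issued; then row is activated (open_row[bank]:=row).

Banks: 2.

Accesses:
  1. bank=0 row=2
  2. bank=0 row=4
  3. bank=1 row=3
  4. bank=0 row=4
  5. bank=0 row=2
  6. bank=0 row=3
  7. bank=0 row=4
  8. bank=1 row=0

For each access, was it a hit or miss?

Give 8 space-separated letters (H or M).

Answer: M M M H M M M M

Derivation:
Acc 1: bank0 row2 -> MISS (open row2); precharges=0
Acc 2: bank0 row4 -> MISS (open row4); precharges=1
Acc 3: bank1 row3 -> MISS (open row3); precharges=1
Acc 4: bank0 row4 -> HIT
Acc 5: bank0 row2 -> MISS (open row2); precharges=2
Acc 6: bank0 row3 -> MISS (open row3); precharges=3
Acc 7: bank0 row4 -> MISS (open row4); precharges=4
Acc 8: bank1 row0 -> MISS (open row0); precharges=5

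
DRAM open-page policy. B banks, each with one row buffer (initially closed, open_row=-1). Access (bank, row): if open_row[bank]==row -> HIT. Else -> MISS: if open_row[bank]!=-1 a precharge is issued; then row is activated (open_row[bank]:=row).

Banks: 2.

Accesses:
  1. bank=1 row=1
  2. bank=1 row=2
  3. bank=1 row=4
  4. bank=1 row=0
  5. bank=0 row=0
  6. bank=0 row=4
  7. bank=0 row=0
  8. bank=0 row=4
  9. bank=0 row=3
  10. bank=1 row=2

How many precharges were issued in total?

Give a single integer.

Acc 1: bank1 row1 -> MISS (open row1); precharges=0
Acc 2: bank1 row2 -> MISS (open row2); precharges=1
Acc 3: bank1 row4 -> MISS (open row4); precharges=2
Acc 4: bank1 row0 -> MISS (open row0); precharges=3
Acc 5: bank0 row0 -> MISS (open row0); precharges=3
Acc 6: bank0 row4 -> MISS (open row4); precharges=4
Acc 7: bank0 row0 -> MISS (open row0); precharges=5
Acc 8: bank0 row4 -> MISS (open row4); precharges=6
Acc 9: bank0 row3 -> MISS (open row3); precharges=7
Acc 10: bank1 row2 -> MISS (open row2); precharges=8

Answer: 8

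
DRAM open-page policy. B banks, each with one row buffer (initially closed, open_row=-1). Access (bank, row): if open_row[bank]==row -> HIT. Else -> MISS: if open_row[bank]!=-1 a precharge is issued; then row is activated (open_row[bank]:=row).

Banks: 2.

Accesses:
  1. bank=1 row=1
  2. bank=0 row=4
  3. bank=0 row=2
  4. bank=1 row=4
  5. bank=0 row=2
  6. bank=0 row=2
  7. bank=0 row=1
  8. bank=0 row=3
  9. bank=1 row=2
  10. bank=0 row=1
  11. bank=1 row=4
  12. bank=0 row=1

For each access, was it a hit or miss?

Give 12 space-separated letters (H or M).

Answer: M M M M H H M M M M M H

Derivation:
Acc 1: bank1 row1 -> MISS (open row1); precharges=0
Acc 2: bank0 row4 -> MISS (open row4); precharges=0
Acc 3: bank0 row2 -> MISS (open row2); precharges=1
Acc 4: bank1 row4 -> MISS (open row4); precharges=2
Acc 5: bank0 row2 -> HIT
Acc 6: bank0 row2 -> HIT
Acc 7: bank0 row1 -> MISS (open row1); precharges=3
Acc 8: bank0 row3 -> MISS (open row3); precharges=4
Acc 9: bank1 row2 -> MISS (open row2); precharges=5
Acc 10: bank0 row1 -> MISS (open row1); precharges=6
Acc 11: bank1 row4 -> MISS (open row4); precharges=7
Acc 12: bank0 row1 -> HIT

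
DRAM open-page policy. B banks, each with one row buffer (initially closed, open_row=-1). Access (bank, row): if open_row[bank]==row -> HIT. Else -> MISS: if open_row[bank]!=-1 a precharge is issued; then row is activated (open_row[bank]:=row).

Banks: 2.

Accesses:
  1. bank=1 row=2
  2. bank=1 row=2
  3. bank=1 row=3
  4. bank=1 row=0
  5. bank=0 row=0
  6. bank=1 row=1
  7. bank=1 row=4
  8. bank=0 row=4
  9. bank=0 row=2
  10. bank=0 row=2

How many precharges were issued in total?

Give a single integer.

Acc 1: bank1 row2 -> MISS (open row2); precharges=0
Acc 2: bank1 row2 -> HIT
Acc 3: bank1 row3 -> MISS (open row3); precharges=1
Acc 4: bank1 row0 -> MISS (open row0); precharges=2
Acc 5: bank0 row0 -> MISS (open row0); precharges=2
Acc 6: bank1 row1 -> MISS (open row1); precharges=3
Acc 7: bank1 row4 -> MISS (open row4); precharges=4
Acc 8: bank0 row4 -> MISS (open row4); precharges=5
Acc 9: bank0 row2 -> MISS (open row2); precharges=6
Acc 10: bank0 row2 -> HIT

Answer: 6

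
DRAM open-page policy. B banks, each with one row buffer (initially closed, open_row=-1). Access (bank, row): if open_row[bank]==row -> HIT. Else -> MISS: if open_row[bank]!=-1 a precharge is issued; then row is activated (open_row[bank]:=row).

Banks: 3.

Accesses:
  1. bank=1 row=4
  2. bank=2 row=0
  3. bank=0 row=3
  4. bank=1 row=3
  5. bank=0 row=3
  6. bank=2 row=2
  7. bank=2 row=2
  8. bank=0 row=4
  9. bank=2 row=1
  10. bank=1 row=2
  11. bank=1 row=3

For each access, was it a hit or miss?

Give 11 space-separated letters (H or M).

Answer: M M M M H M H M M M M

Derivation:
Acc 1: bank1 row4 -> MISS (open row4); precharges=0
Acc 2: bank2 row0 -> MISS (open row0); precharges=0
Acc 3: bank0 row3 -> MISS (open row3); precharges=0
Acc 4: bank1 row3 -> MISS (open row3); precharges=1
Acc 5: bank0 row3 -> HIT
Acc 6: bank2 row2 -> MISS (open row2); precharges=2
Acc 7: bank2 row2 -> HIT
Acc 8: bank0 row4 -> MISS (open row4); precharges=3
Acc 9: bank2 row1 -> MISS (open row1); precharges=4
Acc 10: bank1 row2 -> MISS (open row2); precharges=5
Acc 11: bank1 row3 -> MISS (open row3); precharges=6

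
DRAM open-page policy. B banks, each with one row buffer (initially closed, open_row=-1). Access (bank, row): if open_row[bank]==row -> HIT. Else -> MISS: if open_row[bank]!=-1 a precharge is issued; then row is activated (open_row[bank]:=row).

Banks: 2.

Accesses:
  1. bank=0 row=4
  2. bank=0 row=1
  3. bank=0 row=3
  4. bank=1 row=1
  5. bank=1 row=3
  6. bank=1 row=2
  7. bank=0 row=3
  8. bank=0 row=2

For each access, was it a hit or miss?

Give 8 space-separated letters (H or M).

Answer: M M M M M M H M

Derivation:
Acc 1: bank0 row4 -> MISS (open row4); precharges=0
Acc 2: bank0 row1 -> MISS (open row1); precharges=1
Acc 3: bank0 row3 -> MISS (open row3); precharges=2
Acc 4: bank1 row1 -> MISS (open row1); precharges=2
Acc 5: bank1 row3 -> MISS (open row3); precharges=3
Acc 6: bank1 row2 -> MISS (open row2); precharges=4
Acc 7: bank0 row3 -> HIT
Acc 8: bank0 row2 -> MISS (open row2); precharges=5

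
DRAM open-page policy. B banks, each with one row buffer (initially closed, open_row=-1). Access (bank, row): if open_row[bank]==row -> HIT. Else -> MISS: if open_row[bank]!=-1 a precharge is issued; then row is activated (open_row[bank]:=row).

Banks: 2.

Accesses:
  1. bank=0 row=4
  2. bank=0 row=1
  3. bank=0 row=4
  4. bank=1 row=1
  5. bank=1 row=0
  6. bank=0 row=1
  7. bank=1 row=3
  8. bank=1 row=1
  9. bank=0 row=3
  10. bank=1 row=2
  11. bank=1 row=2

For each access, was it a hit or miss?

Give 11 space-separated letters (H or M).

Acc 1: bank0 row4 -> MISS (open row4); precharges=0
Acc 2: bank0 row1 -> MISS (open row1); precharges=1
Acc 3: bank0 row4 -> MISS (open row4); precharges=2
Acc 4: bank1 row1 -> MISS (open row1); precharges=2
Acc 5: bank1 row0 -> MISS (open row0); precharges=3
Acc 6: bank0 row1 -> MISS (open row1); precharges=4
Acc 7: bank1 row3 -> MISS (open row3); precharges=5
Acc 8: bank1 row1 -> MISS (open row1); precharges=6
Acc 9: bank0 row3 -> MISS (open row3); precharges=7
Acc 10: bank1 row2 -> MISS (open row2); precharges=8
Acc 11: bank1 row2 -> HIT

Answer: M M M M M M M M M M H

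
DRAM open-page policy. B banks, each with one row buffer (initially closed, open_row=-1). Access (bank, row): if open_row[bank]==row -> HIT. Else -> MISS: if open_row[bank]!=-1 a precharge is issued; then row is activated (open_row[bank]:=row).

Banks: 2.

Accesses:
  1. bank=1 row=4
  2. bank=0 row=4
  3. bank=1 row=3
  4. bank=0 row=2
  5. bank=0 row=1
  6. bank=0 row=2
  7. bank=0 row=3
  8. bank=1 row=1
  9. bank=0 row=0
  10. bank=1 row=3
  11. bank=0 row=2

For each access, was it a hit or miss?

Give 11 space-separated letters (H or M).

Answer: M M M M M M M M M M M

Derivation:
Acc 1: bank1 row4 -> MISS (open row4); precharges=0
Acc 2: bank0 row4 -> MISS (open row4); precharges=0
Acc 3: bank1 row3 -> MISS (open row3); precharges=1
Acc 4: bank0 row2 -> MISS (open row2); precharges=2
Acc 5: bank0 row1 -> MISS (open row1); precharges=3
Acc 6: bank0 row2 -> MISS (open row2); precharges=4
Acc 7: bank0 row3 -> MISS (open row3); precharges=5
Acc 8: bank1 row1 -> MISS (open row1); precharges=6
Acc 9: bank0 row0 -> MISS (open row0); precharges=7
Acc 10: bank1 row3 -> MISS (open row3); precharges=8
Acc 11: bank0 row2 -> MISS (open row2); precharges=9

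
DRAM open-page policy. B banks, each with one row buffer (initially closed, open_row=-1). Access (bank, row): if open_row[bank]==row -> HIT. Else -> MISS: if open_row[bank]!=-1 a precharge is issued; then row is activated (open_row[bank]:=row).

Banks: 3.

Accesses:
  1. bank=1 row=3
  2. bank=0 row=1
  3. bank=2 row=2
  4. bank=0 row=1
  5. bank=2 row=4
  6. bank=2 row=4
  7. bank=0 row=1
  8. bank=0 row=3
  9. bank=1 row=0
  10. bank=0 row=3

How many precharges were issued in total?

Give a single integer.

Acc 1: bank1 row3 -> MISS (open row3); precharges=0
Acc 2: bank0 row1 -> MISS (open row1); precharges=0
Acc 3: bank2 row2 -> MISS (open row2); precharges=0
Acc 4: bank0 row1 -> HIT
Acc 5: bank2 row4 -> MISS (open row4); precharges=1
Acc 6: bank2 row4 -> HIT
Acc 7: bank0 row1 -> HIT
Acc 8: bank0 row3 -> MISS (open row3); precharges=2
Acc 9: bank1 row0 -> MISS (open row0); precharges=3
Acc 10: bank0 row3 -> HIT

Answer: 3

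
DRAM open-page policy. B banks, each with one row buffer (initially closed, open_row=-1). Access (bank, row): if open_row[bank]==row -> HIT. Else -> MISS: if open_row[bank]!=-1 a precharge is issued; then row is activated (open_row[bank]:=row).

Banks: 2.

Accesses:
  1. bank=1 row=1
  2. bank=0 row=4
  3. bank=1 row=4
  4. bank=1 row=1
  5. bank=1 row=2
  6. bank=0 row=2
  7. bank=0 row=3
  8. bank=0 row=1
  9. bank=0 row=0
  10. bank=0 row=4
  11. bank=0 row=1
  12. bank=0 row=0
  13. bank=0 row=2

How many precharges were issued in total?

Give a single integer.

Acc 1: bank1 row1 -> MISS (open row1); precharges=0
Acc 2: bank0 row4 -> MISS (open row4); precharges=0
Acc 3: bank1 row4 -> MISS (open row4); precharges=1
Acc 4: bank1 row1 -> MISS (open row1); precharges=2
Acc 5: bank1 row2 -> MISS (open row2); precharges=3
Acc 6: bank0 row2 -> MISS (open row2); precharges=4
Acc 7: bank0 row3 -> MISS (open row3); precharges=5
Acc 8: bank0 row1 -> MISS (open row1); precharges=6
Acc 9: bank0 row0 -> MISS (open row0); precharges=7
Acc 10: bank0 row4 -> MISS (open row4); precharges=8
Acc 11: bank0 row1 -> MISS (open row1); precharges=9
Acc 12: bank0 row0 -> MISS (open row0); precharges=10
Acc 13: bank0 row2 -> MISS (open row2); precharges=11

Answer: 11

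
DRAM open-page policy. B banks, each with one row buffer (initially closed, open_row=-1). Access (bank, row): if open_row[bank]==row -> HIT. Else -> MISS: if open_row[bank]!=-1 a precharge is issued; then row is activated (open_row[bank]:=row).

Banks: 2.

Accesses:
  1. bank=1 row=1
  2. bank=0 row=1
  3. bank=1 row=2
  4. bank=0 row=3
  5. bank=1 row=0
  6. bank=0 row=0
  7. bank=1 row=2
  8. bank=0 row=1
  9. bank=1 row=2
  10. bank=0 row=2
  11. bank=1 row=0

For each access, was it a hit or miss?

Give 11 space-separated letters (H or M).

Acc 1: bank1 row1 -> MISS (open row1); precharges=0
Acc 2: bank0 row1 -> MISS (open row1); precharges=0
Acc 3: bank1 row2 -> MISS (open row2); precharges=1
Acc 4: bank0 row3 -> MISS (open row3); precharges=2
Acc 5: bank1 row0 -> MISS (open row0); precharges=3
Acc 6: bank0 row0 -> MISS (open row0); precharges=4
Acc 7: bank1 row2 -> MISS (open row2); precharges=5
Acc 8: bank0 row1 -> MISS (open row1); precharges=6
Acc 9: bank1 row2 -> HIT
Acc 10: bank0 row2 -> MISS (open row2); precharges=7
Acc 11: bank1 row0 -> MISS (open row0); precharges=8

Answer: M M M M M M M M H M M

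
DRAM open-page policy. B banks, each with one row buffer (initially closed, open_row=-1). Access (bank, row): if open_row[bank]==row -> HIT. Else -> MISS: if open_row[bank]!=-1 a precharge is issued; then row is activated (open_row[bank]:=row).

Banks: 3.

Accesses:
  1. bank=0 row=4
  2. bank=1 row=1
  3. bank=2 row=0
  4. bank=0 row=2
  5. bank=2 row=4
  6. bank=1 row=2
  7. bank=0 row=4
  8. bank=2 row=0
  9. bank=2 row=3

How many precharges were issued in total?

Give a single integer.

Answer: 6

Derivation:
Acc 1: bank0 row4 -> MISS (open row4); precharges=0
Acc 2: bank1 row1 -> MISS (open row1); precharges=0
Acc 3: bank2 row0 -> MISS (open row0); precharges=0
Acc 4: bank0 row2 -> MISS (open row2); precharges=1
Acc 5: bank2 row4 -> MISS (open row4); precharges=2
Acc 6: bank1 row2 -> MISS (open row2); precharges=3
Acc 7: bank0 row4 -> MISS (open row4); precharges=4
Acc 8: bank2 row0 -> MISS (open row0); precharges=5
Acc 9: bank2 row3 -> MISS (open row3); precharges=6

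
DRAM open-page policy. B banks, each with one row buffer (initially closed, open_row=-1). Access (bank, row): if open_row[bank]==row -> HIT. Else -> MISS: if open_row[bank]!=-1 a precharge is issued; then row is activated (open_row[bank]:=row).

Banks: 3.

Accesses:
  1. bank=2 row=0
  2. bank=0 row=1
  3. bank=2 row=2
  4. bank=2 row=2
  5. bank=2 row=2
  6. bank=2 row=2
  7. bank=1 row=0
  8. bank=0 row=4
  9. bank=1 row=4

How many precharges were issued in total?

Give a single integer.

Answer: 3

Derivation:
Acc 1: bank2 row0 -> MISS (open row0); precharges=0
Acc 2: bank0 row1 -> MISS (open row1); precharges=0
Acc 3: bank2 row2 -> MISS (open row2); precharges=1
Acc 4: bank2 row2 -> HIT
Acc 5: bank2 row2 -> HIT
Acc 6: bank2 row2 -> HIT
Acc 7: bank1 row0 -> MISS (open row0); precharges=1
Acc 8: bank0 row4 -> MISS (open row4); precharges=2
Acc 9: bank1 row4 -> MISS (open row4); precharges=3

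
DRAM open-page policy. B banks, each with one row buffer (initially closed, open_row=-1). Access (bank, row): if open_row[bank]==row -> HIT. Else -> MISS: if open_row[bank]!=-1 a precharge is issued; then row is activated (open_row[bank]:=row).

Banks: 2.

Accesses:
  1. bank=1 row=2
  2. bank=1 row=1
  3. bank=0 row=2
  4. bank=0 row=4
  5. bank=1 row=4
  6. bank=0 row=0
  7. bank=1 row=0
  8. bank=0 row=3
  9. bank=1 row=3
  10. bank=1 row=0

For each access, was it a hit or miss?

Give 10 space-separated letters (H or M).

Acc 1: bank1 row2 -> MISS (open row2); precharges=0
Acc 2: bank1 row1 -> MISS (open row1); precharges=1
Acc 3: bank0 row2 -> MISS (open row2); precharges=1
Acc 4: bank0 row4 -> MISS (open row4); precharges=2
Acc 5: bank1 row4 -> MISS (open row4); precharges=3
Acc 6: bank0 row0 -> MISS (open row0); precharges=4
Acc 7: bank1 row0 -> MISS (open row0); precharges=5
Acc 8: bank0 row3 -> MISS (open row3); precharges=6
Acc 9: bank1 row3 -> MISS (open row3); precharges=7
Acc 10: bank1 row0 -> MISS (open row0); precharges=8

Answer: M M M M M M M M M M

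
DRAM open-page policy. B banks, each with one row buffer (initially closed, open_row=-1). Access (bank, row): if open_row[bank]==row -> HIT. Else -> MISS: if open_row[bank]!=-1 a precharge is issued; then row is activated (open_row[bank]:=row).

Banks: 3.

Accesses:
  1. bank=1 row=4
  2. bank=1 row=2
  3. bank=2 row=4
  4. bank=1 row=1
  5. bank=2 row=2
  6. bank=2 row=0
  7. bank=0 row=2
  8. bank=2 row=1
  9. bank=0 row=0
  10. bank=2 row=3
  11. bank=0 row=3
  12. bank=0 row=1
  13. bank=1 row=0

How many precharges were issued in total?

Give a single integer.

Answer: 10

Derivation:
Acc 1: bank1 row4 -> MISS (open row4); precharges=0
Acc 2: bank1 row2 -> MISS (open row2); precharges=1
Acc 3: bank2 row4 -> MISS (open row4); precharges=1
Acc 4: bank1 row1 -> MISS (open row1); precharges=2
Acc 5: bank2 row2 -> MISS (open row2); precharges=3
Acc 6: bank2 row0 -> MISS (open row0); precharges=4
Acc 7: bank0 row2 -> MISS (open row2); precharges=4
Acc 8: bank2 row1 -> MISS (open row1); precharges=5
Acc 9: bank0 row0 -> MISS (open row0); precharges=6
Acc 10: bank2 row3 -> MISS (open row3); precharges=7
Acc 11: bank0 row3 -> MISS (open row3); precharges=8
Acc 12: bank0 row1 -> MISS (open row1); precharges=9
Acc 13: bank1 row0 -> MISS (open row0); precharges=10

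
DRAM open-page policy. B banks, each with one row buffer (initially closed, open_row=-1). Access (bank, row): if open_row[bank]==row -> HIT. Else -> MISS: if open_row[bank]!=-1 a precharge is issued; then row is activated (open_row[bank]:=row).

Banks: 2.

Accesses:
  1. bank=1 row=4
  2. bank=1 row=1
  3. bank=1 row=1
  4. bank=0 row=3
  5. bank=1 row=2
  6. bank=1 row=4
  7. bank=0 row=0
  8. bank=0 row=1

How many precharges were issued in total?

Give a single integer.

Acc 1: bank1 row4 -> MISS (open row4); precharges=0
Acc 2: bank1 row1 -> MISS (open row1); precharges=1
Acc 3: bank1 row1 -> HIT
Acc 4: bank0 row3 -> MISS (open row3); precharges=1
Acc 5: bank1 row2 -> MISS (open row2); precharges=2
Acc 6: bank1 row4 -> MISS (open row4); precharges=3
Acc 7: bank0 row0 -> MISS (open row0); precharges=4
Acc 8: bank0 row1 -> MISS (open row1); precharges=5

Answer: 5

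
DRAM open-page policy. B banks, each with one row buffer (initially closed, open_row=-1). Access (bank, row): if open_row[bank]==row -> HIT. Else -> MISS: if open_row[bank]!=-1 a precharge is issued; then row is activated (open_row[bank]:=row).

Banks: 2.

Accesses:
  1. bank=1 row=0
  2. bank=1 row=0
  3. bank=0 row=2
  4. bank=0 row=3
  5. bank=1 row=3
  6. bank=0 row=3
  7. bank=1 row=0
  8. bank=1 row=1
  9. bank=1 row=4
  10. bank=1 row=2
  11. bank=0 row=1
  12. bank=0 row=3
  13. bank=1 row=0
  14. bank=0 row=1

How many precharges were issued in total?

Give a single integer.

Acc 1: bank1 row0 -> MISS (open row0); precharges=0
Acc 2: bank1 row0 -> HIT
Acc 3: bank0 row2 -> MISS (open row2); precharges=0
Acc 4: bank0 row3 -> MISS (open row3); precharges=1
Acc 5: bank1 row3 -> MISS (open row3); precharges=2
Acc 6: bank0 row3 -> HIT
Acc 7: bank1 row0 -> MISS (open row0); precharges=3
Acc 8: bank1 row1 -> MISS (open row1); precharges=4
Acc 9: bank1 row4 -> MISS (open row4); precharges=5
Acc 10: bank1 row2 -> MISS (open row2); precharges=6
Acc 11: bank0 row1 -> MISS (open row1); precharges=7
Acc 12: bank0 row3 -> MISS (open row3); precharges=8
Acc 13: bank1 row0 -> MISS (open row0); precharges=9
Acc 14: bank0 row1 -> MISS (open row1); precharges=10

Answer: 10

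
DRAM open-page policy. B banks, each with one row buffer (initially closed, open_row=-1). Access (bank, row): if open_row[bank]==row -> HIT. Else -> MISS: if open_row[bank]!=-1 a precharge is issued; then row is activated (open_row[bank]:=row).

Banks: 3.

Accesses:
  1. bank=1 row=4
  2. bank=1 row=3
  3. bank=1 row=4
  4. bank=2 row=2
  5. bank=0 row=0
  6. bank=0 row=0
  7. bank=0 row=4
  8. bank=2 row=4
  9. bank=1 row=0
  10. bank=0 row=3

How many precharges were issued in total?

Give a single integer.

Answer: 6

Derivation:
Acc 1: bank1 row4 -> MISS (open row4); precharges=0
Acc 2: bank1 row3 -> MISS (open row3); precharges=1
Acc 3: bank1 row4 -> MISS (open row4); precharges=2
Acc 4: bank2 row2 -> MISS (open row2); precharges=2
Acc 5: bank0 row0 -> MISS (open row0); precharges=2
Acc 6: bank0 row0 -> HIT
Acc 7: bank0 row4 -> MISS (open row4); precharges=3
Acc 8: bank2 row4 -> MISS (open row4); precharges=4
Acc 9: bank1 row0 -> MISS (open row0); precharges=5
Acc 10: bank0 row3 -> MISS (open row3); precharges=6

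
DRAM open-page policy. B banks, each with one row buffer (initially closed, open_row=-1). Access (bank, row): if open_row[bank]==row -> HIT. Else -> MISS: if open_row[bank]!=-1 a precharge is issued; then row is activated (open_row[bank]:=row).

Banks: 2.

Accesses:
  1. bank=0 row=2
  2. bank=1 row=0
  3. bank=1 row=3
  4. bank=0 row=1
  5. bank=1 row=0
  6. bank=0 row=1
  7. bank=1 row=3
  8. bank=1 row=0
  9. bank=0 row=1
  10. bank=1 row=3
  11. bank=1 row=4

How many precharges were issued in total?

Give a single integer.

Acc 1: bank0 row2 -> MISS (open row2); precharges=0
Acc 2: bank1 row0 -> MISS (open row0); precharges=0
Acc 3: bank1 row3 -> MISS (open row3); precharges=1
Acc 4: bank0 row1 -> MISS (open row1); precharges=2
Acc 5: bank1 row0 -> MISS (open row0); precharges=3
Acc 6: bank0 row1 -> HIT
Acc 7: bank1 row3 -> MISS (open row3); precharges=4
Acc 8: bank1 row0 -> MISS (open row0); precharges=5
Acc 9: bank0 row1 -> HIT
Acc 10: bank1 row3 -> MISS (open row3); precharges=6
Acc 11: bank1 row4 -> MISS (open row4); precharges=7

Answer: 7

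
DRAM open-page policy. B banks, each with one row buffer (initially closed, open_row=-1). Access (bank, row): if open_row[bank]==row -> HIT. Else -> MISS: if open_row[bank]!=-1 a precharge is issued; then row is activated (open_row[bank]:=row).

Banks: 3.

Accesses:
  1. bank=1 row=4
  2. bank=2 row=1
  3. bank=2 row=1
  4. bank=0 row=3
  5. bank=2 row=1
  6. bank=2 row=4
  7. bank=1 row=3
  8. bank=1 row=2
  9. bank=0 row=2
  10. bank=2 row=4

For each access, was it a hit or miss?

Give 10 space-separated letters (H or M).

Acc 1: bank1 row4 -> MISS (open row4); precharges=0
Acc 2: bank2 row1 -> MISS (open row1); precharges=0
Acc 3: bank2 row1 -> HIT
Acc 4: bank0 row3 -> MISS (open row3); precharges=0
Acc 5: bank2 row1 -> HIT
Acc 6: bank2 row4 -> MISS (open row4); precharges=1
Acc 7: bank1 row3 -> MISS (open row3); precharges=2
Acc 8: bank1 row2 -> MISS (open row2); precharges=3
Acc 9: bank0 row2 -> MISS (open row2); precharges=4
Acc 10: bank2 row4 -> HIT

Answer: M M H M H M M M M H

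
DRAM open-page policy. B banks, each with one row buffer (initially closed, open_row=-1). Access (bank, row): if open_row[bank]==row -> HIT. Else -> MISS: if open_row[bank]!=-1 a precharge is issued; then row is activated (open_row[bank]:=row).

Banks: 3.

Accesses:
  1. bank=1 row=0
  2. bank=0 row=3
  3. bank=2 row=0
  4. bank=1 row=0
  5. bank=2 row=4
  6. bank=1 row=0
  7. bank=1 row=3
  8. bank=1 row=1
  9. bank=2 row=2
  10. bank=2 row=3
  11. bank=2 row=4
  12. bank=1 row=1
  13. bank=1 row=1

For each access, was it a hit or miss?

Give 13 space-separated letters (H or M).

Acc 1: bank1 row0 -> MISS (open row0); precharges=0
Acc 2: bank0 row3 -> MISS (open row3); precharges=0
Acc 3: bank2 row0 -> MISS (open row0); precharges=0
Acc 4: bank1 row0 -> HIT
Acc 5: bank2 row4 -> MISS (open row4); precharges=1
Acc 6: bank1 row0 -> HIT
Acc 7: bank1 row3 -> MISS (open row3); precharges=2
Acc 8: bank1 row1 -> MISS (open row1); precharges=3
Acc 9: bank2 row2 -> MISS (open row2); precharges=4
Acc 10: bank2 row3 -> MISS (open row3); precharges=5
Acc 11: bank2 row4 -> MISS (open row4); precharges=6
Acc 12: bank1 row1 -> HIT
Acc 13: bank1 row1 -> HIT

Answer: M M M H M H M M M M M H H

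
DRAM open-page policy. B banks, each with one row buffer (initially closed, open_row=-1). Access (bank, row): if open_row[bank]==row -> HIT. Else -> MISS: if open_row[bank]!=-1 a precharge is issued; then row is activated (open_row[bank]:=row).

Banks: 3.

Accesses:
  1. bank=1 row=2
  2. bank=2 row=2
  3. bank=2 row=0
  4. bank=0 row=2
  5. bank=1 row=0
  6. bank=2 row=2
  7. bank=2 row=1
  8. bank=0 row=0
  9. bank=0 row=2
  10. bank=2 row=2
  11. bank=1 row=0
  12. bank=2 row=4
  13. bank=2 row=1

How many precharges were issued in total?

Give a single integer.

Answer: 9

Derivation:
Acc 1: bank1 row2 -> MISS (open row2); precharges=0
Acc 2: bank2 row2 -> MISS (open row2); precharges=0
Acc 3: bank2 row0 -> MISS (open row0); precharges=1
Acc 4: bank0 row2 -> MISS (open row2); precharges=1
Acc 5: bank1 row0 -> MISS (open row0); precharges=2
Acc 6: bank2 row2 -> MISS (open row2); precharges=3
Acc 7: bank2 row1 -> MISS (open row1); precharges=4
Acc 8: bank0 row0 -> MISS (open row0); precharges=5
Acc 9: bank0 row2 -> MISS (open row2); precharges=6
Acc 10: bank2 row2 -> MISS (open row2); precharges=7
Acc 11: bank1 row0 -> HIT
Acc 12: bank2 row4 -> MISS (open row4); precharges=8
Acc 13: bank2 row1 -> MISS (open row1); precharges=9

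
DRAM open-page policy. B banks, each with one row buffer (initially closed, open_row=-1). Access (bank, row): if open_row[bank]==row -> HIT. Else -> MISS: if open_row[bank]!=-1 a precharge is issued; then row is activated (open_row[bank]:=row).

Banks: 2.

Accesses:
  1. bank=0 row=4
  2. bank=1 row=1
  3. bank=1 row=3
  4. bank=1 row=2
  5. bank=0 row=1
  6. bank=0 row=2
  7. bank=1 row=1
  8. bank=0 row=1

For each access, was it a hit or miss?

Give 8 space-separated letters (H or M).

Answer: M M M M M M M M

Derivation:
Acc 1: bank0 row4 -> MISS (open row4); precharges=0
Acc 2: bank1 row1 -> MISS (open row1); precharges=0
Acc 3: bank1 row3 -> MISS (open row3); precharges=1
Acc 4: bank1 row2 -> MISS (open row2); precharges=2
Acc 5: bank0 row1 -> MISS (open row1); precharges=3
Acc 6: bank0 row2 -> MISS (open row2); precharges=4
Acc 7: bank1 row1 -> MISS (open row1); precharges=5
Acc 8: bank0 row1 -> MISS (open row1); precharges=6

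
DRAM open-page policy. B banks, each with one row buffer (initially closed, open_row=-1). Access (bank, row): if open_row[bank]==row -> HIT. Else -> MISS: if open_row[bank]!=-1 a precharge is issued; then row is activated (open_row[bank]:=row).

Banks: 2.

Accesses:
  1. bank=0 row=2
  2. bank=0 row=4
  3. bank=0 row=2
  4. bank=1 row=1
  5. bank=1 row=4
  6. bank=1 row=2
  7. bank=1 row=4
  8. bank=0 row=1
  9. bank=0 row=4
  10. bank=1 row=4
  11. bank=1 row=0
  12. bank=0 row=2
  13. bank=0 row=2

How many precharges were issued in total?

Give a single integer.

Answer: 9

Derivation:
Acc 1: bank0 row2 -> MISS (open row2); precharges=0
Acc 2: bank0 row4 -> MISS (open row4); precharges=1
Acc 3: bank0 row2 -> MISS (open row2); precharges=2
Acc 4: bank1 row1 -> MISS (open row1); precharges=2
Acc 5: bank1 row4 -> MISS (open row4); precharges=3
Acc 6: bank1 row2 -> MISS (open row2); precharges=4
Acc 7: bank1 row4 -> MISS (open row4); precharges=5
Acc 8: bank0 row1 -> MISS (open row1); precharges=6
Acc 9: bank0 row4 -> MISS (open row4); precharges=7
Acc 10: bank1 row4 -> HIT
Acc 11: bank1 row0 -> MISS (open row0); precharges=8
Acc 12: bank0 row2 -> MISS (open row2); precharges=9
Acc 13: bank0 row2 -> HIT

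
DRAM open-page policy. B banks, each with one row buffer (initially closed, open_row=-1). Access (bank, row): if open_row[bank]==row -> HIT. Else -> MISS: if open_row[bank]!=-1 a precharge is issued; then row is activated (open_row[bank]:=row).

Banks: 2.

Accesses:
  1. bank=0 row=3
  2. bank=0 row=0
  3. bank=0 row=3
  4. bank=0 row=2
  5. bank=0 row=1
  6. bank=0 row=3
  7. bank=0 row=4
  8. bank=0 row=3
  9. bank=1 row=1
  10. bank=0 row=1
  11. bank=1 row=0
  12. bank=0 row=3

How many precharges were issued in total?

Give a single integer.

Answer: 10

Derivation:
Acc 1: bank0 row3 -> MISS (open row3); precharges=0
Acc 2: bank0 row0 -> MISS (open row0); precharges=1
Acc 3: bank0 row3 -> MISS (open row3); precharges=2
Acc 4: bank0 row2 -> MISS (open row2); precharges=3
Acc 5: bank0 row1 -> MISS (open row1); precharges=4
Acc 6: bank0 row3 -> MISS (open row3); precharges=5
Acc 7: bank0 row4 -> MISS (open row4); precharges=6
Acc 8: bank0 row3 -> MISS (open row3); precharges=7
Acc 9: bank1 row1 -> MISS (open row1); precharges=7
Acc 10: bank0 row1 -> MISS (open row1); precharges=8
Acc 11: bank1 row0 -> MISS (open row0); precharges=9
Acc 12: bank0 row3 -> MISS (open row3); precharges=10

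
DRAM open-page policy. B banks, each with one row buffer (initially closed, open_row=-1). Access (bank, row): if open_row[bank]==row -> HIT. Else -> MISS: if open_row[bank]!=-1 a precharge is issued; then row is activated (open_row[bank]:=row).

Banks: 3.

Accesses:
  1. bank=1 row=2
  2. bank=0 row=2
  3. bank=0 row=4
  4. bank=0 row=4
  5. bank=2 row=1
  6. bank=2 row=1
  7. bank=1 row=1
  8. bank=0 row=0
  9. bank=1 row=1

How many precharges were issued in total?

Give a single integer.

Acc 1: bank1 row2 -> MISS (open row2); precharges=0
Acc 2: bank0 row2 -> MISS (open row2); precharges=0
Acc 3: bank0 row4 -> MISS (open row4); precharges=1
Acc 4: bank0 row4 -> HIT
Acc 5: bank2 row1 -> MISS (open row1); precharges=1
Acc 6: bank2 row1 -> HIT
Acc 7: bank1 row1 -> MISS (open row1); precharges=2
Acc 8: bank0 row0 -> MISS (open row0); precharges=3
Acc 9: bank1 row1 -> HIT

Answer: 3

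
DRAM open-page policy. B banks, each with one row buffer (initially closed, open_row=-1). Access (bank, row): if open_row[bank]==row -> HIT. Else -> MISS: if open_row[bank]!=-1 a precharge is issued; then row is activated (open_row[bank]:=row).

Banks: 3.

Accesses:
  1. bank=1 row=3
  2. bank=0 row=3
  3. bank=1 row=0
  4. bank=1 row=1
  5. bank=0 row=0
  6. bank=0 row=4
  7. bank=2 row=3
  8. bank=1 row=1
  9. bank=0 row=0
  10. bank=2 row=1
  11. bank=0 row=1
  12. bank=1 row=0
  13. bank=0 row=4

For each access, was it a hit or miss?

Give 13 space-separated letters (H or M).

Acc 1: bank1 row3 -> MISS (open row3); precharges=0
Acc 2: bank0 row3 -> MISS (open row3); precharges=0
Acc 3: bank1 row0 -> MISS (open row0); precharges=1
Acc 4: bank1 row1 -> MISS (open row1); precharges=2
Acc 5: bank0 row0 -> MISS (open row0); precharges=3
Acc 6: bank0 row4 -> MISS (open row4); precharges=4
Acc 7: bank2 row3 -> MISS (open row3); precharges=4
Acc 8: bank1 row1 -> HIT
Acc 9: bank0 row0 -> MISS (open row0); precharges=5
Acc 10: bank2 row1 -> MISS (open row1); precharges=6
Acc 11: bank0 row1 -> MISS (open row1); precharges=7
Acc 12: bank1 row0 -> MISS (open row0); precharges=8
Acc 13: bank0 row4 -> MISS (open row4); precharges=9

Answer: M M M M M M M H M M M M M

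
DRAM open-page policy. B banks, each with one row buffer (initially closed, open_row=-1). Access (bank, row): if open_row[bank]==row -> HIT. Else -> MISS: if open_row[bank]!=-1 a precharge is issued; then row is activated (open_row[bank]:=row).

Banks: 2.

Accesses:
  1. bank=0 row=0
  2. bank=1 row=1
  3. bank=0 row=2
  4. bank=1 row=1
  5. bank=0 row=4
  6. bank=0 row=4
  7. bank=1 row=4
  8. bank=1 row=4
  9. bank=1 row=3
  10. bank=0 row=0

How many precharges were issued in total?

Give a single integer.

Acc 1: bank0 row0 -> MISS (open row0); precharges=0
Acc 2: bank1 row1 -> MISS (open row1); precharges=0
Acc 3: bank0 row2 -> MISS (open row2); precharges=1
Acc 4: bank1 row1 -> HIT
Acc 5: bank0 row4 -> MISS (open row4); precharges=2
Acc 6: bank0 row4 -> HIT
Acc 7: bank1 row4 -> MISS (open row4); precharges=3
Acc 8: bank1 row4 -> HIT
Acc 9: bank1 row3 -> MISS (open row3); precharges=4
Acc 10: bank0 row0 -> MISS (open row0); precharges=5

Answer: 5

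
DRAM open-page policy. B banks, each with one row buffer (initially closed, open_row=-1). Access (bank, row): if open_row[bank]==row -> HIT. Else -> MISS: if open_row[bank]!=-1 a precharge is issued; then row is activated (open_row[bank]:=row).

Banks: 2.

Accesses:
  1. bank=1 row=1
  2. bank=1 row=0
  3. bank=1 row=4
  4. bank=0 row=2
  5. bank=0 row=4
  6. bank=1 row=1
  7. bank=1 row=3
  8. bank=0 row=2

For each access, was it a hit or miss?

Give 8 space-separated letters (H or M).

Answer: M M M M M M M M

Derivation:
Acc 1: bank1 row1 -> MISS (open row1); precharges=0
Acc 2: bank1 row0 -> MISS (open row0); precharges=1
Acc 3: bank1 row4 -> MISS (open row4); precharges=2
Acc 4: bank0 row2 -> MISS (open row2); precharges=2
Acc 5: bank0 row4 -> MISS (open row4); precharges=3
Acc 6: bank1 row1 -> MISS (open row1); precharges=4
Acc 7: bank1 row3 -> MISS (open row3); precharges=5
Acc 8: bank0 row2 -> MISS (open row2); precharges=6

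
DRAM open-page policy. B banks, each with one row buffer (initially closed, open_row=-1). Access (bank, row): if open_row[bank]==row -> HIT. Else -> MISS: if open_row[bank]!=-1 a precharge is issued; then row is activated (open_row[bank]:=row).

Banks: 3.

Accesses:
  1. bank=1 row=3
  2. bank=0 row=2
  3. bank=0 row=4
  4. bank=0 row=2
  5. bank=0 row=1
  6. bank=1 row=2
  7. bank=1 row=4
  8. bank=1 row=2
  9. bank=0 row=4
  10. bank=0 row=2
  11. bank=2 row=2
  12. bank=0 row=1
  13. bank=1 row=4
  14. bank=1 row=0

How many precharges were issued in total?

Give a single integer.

Acc 1: bank1 row3 -> MISS (open row3); precharges=0
Acc 2: bank0 row2 -> MISS (open row2); precharges=0
Acc 3: bank0 row4 -> MISS (open row4); precharges=1
Acc 4: bank0 row2 -> MISS (open row2); precharges=2
Acc 5: bank0 row1 -> MISS (open row1); precharges=3
Acc 6: bank1 row2 -> MISS (open row2); precharges=4
Acc 7: bank1 row4 -> MISS (open row4); precharges=5
Acc 8: bank1 row2 -> MISS (open row2); precharges=6
Acc 9: bank0 row4 -> MISS (open row4); precharges=7
Acc 10: bank0 row2 -> MISS (open row2); precharges=8
Acc 11: bank2 row2 -> MISS (open row2); precharges=8
Acc 12: bank0 row1 -> MISS (open row1); precharges=9
Acc 13: bank1 row4 -> MISS (open row4); precharges=10
Acc 14: bank1 row0 -> MISS (open row0); precharges=11

Answer: 11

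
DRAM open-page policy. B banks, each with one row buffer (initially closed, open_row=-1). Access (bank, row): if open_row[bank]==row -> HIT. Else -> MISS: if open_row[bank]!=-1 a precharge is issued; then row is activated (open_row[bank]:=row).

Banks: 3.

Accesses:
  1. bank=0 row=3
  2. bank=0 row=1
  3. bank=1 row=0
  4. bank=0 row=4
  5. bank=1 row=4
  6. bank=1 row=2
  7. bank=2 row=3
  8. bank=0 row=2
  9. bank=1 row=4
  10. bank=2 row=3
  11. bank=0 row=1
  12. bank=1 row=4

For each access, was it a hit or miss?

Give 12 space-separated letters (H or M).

Answer: M M M M M M M M M H M H

Derivation:
Acc 1: bank0 row3 -> MISS (open row3); precharges=0
Acc 2: bank0 row1 -> MISS (open row1); precharges=1
Acc 3: bank1 row0 -> MISS (open row0); precharges=1
Acc 4: bank0 row4 -> MISS (open row4); precharges=2
Acc 5: bank1 row4 -> MISS (open row4); precharges=3
Acc 6: bank1 row2 -> MISS (open row2); precharges=4
Acc 7: bank2 row3 -> MISS (open row3); precharges=4
Acc 8: bank0 row2 -> MISS (open row2); precharges=5
Acc 9: bank1 row4 -> MISS (open row4); precharges=6
Acc 10: bank2 row3 -> HIT
Acc 11: bank0 row1 -> MISS (open row1); precharges=7
Acc 12: bank1 row4 -> HIT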